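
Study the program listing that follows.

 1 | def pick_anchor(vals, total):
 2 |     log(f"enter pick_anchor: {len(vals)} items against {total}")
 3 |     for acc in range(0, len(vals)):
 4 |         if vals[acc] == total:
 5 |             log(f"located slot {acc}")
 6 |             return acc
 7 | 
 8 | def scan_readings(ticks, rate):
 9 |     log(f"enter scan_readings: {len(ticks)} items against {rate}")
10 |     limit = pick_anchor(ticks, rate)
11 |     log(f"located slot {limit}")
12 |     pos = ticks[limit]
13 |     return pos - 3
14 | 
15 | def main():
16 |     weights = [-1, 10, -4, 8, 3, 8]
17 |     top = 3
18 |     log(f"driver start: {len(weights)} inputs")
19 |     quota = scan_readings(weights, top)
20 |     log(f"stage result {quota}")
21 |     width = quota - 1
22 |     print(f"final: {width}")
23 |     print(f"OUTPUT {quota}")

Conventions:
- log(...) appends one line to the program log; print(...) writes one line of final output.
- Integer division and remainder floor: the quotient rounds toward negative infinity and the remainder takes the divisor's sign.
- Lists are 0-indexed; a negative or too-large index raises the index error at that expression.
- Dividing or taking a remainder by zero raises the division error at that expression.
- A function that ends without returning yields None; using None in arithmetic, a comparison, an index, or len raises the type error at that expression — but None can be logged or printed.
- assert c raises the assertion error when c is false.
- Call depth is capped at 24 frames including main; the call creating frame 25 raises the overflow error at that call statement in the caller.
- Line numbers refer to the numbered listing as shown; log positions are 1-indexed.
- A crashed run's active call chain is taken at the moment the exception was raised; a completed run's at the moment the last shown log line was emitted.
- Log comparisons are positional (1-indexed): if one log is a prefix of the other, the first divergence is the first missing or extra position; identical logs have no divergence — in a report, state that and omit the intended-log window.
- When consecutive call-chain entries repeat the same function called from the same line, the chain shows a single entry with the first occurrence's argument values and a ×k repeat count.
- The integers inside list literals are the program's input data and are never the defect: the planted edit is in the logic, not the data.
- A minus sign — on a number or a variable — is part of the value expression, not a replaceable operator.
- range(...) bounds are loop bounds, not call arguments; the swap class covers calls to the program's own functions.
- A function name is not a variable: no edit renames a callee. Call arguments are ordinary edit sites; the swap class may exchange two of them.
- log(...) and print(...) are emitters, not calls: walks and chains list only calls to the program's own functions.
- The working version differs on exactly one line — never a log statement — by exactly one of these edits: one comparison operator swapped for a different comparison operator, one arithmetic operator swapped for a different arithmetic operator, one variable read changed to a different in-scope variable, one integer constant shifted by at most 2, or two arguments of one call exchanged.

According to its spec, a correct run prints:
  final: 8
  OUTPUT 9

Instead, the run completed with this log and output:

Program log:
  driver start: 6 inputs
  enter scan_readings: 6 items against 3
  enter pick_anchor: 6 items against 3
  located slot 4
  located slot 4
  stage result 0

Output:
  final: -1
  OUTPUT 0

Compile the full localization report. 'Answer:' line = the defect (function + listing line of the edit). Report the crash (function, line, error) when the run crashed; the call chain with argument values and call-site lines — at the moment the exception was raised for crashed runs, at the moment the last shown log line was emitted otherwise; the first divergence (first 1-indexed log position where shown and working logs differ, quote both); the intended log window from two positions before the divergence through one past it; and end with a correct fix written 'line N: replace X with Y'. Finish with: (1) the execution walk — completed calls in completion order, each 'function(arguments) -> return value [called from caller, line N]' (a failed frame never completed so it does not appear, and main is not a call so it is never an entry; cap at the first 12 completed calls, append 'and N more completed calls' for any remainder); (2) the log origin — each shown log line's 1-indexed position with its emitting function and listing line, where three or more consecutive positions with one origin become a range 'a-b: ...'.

Answer: the defect is in scan_readings at line 13.
Key observation: Position 6 is the first bad log line: 'stage result 0' should read 'stage result 9'.
Call chain: main.
First divergence: position 6 — the shown line 'stage result 0' should read 'stage result 9'.
Intended log window:
  4: located slot 4
  5: located slot 4
  6: stage result 9
Execution walk:
  pick_anchor([-1, 10, -4, 8, 3, 8], 3) -> 4  [called from scan_readings, line 10]
  scan_readings([-1, 10, -4, 8, 3, 8], 3) -> 0  [called from main, line 19]
Log line origins:
  1: logged in main at line 18
  2: logged in scan_readings at line 9
  3: logged in pick_anchor at line 2
  4: logged in pick_anchor at line 5
  5: logged in scan_readings at line 11
  6: logged in main at line 20
A correct fix: line 13: replace `-` with `*`.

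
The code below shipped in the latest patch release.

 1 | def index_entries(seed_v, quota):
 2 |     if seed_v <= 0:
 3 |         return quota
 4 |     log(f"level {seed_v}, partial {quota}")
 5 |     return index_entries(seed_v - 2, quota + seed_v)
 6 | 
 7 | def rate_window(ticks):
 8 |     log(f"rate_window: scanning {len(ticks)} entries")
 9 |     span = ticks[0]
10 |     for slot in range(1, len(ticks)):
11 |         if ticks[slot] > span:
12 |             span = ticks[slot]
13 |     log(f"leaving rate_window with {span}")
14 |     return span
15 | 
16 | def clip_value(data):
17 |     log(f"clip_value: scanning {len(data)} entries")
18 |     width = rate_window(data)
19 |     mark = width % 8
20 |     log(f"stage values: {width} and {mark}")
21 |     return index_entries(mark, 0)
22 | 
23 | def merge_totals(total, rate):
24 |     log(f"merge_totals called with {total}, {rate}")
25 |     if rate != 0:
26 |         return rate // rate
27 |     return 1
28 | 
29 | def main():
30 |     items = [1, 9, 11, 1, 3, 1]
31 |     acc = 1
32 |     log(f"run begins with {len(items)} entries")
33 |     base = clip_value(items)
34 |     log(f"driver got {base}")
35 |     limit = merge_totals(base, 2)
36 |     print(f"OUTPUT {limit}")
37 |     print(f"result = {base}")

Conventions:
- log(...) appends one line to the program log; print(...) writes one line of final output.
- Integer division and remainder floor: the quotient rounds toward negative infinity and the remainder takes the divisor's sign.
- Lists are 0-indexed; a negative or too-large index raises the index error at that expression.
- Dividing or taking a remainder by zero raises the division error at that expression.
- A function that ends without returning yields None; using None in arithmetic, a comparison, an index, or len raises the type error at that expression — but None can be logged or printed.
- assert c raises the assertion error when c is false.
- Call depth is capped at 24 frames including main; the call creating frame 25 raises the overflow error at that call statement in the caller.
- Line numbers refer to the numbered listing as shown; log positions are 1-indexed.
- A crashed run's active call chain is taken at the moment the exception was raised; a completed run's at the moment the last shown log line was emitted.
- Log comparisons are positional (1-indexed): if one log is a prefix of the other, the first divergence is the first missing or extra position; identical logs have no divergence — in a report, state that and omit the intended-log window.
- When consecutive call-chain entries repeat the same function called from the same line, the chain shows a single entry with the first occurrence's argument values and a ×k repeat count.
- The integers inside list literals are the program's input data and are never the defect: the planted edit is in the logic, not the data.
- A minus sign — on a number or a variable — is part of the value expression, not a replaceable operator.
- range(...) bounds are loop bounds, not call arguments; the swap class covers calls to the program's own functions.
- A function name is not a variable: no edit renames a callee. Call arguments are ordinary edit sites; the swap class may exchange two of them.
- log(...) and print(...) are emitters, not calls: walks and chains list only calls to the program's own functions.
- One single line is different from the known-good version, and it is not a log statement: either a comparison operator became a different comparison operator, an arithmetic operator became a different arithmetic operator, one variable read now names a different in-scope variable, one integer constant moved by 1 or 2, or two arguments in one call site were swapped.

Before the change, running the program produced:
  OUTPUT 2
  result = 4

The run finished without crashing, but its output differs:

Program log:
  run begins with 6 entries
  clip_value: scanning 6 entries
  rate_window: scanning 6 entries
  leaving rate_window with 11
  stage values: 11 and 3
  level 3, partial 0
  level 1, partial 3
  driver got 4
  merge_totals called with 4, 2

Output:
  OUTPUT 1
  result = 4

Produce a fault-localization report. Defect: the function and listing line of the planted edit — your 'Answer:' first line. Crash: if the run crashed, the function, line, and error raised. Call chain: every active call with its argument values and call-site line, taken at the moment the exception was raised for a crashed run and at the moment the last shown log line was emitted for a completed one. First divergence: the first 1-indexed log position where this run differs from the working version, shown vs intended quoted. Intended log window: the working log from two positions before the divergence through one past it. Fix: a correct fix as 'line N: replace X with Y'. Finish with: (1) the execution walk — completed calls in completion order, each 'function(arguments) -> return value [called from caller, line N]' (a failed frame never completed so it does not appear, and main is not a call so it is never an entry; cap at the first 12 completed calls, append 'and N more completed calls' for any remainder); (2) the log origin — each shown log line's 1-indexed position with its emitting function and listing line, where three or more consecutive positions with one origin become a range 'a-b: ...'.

Answer: the defect is in merge_totals at line 26.
Key fact: The logs agree in full; only the final output differs.
Call chain: main -> merge_totals(4, 2) (called at line 35).
First divergence: none — the logs agree in full.
Execution walk:
  rate_window([1, 9, 11, 1, 3, 1]) -> 11  [called from clip_value, line 18]
  index_entries(-1, 4) -> 4  [called from index_entries, line 5]
  index_entries(1, 3) -> 4  [called from index_entries, line 5]
  index_entries(3, 0) -> 4  [called from clip_value, line 21]
  clip_value([1, 9, 11, 1, 3, 1]) -> 4  [called from main, line 33]
  merge_totals(4, 2) -> 1  [called from main, line 35]
Log line origins:
  1 — main, line 32
  2 — clip_value, line 17
  3 — rate_window, line 8
  4 — rate_window, line 13
  5 — clip_value, line 20
  6 — index_entries, line 4
  7 — index_entries, line 4
  8 — main, line 34
  9 — merge_totals, line 24
A correct fix: line 26: replace `rate // rate` with `total // rate`.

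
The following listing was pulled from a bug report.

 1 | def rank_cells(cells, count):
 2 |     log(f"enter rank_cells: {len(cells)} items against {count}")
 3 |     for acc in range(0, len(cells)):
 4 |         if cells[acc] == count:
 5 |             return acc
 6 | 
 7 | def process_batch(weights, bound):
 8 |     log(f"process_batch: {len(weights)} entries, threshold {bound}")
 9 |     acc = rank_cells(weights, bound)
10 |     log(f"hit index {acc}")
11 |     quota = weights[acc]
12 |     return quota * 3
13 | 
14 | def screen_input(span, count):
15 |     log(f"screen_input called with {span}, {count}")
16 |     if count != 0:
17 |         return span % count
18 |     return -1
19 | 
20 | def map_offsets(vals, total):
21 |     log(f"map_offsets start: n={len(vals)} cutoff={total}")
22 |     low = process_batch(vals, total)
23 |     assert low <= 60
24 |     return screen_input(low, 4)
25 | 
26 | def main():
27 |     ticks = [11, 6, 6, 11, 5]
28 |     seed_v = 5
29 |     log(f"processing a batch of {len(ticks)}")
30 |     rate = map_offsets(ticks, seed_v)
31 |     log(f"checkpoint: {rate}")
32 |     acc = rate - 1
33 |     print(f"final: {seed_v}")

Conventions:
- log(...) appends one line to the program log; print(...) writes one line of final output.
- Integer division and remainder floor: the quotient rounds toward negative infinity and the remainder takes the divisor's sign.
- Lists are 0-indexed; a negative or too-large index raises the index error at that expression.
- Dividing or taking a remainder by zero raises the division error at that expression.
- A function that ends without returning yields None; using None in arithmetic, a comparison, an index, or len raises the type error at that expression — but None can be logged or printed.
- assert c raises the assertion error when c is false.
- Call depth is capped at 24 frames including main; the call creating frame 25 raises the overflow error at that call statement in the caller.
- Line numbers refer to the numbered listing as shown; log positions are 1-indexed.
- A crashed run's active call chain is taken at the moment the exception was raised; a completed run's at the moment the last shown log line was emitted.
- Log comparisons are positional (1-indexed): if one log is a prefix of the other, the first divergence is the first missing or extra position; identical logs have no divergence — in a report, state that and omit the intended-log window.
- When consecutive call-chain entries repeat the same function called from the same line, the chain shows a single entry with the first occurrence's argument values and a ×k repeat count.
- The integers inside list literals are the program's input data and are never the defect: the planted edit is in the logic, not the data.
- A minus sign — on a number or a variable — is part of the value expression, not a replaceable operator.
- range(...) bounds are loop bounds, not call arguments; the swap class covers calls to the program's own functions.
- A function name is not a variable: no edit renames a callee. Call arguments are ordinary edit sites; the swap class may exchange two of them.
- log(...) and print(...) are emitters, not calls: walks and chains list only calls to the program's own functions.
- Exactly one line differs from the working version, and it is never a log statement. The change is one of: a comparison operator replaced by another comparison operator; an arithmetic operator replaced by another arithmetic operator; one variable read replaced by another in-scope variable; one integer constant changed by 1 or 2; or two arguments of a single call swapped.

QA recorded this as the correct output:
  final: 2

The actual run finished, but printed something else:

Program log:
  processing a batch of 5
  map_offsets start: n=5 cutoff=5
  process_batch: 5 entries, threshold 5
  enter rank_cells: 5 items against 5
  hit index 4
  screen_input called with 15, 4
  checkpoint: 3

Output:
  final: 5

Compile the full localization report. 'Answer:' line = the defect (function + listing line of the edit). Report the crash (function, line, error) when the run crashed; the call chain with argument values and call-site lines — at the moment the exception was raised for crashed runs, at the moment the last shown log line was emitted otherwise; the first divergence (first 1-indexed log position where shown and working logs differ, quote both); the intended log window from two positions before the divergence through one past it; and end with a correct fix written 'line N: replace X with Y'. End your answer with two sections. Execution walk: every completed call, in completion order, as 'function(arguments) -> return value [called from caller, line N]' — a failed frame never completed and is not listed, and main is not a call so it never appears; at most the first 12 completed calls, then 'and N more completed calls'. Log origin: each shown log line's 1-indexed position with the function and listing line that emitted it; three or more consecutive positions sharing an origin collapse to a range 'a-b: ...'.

Answer: the defect is in main at line 33.
Key observation: Every logged value matches the working version; the printed result is what differs.
Call chain: main.
First divergence: none (the log streams are identical).
Execution walk:
  rank_cells([11, 6, 6, 11, 5], 5) -> 4  [called from process_batch, line 9]
  process_batch([11, 6, 6, 11, 5], 5) -> 15  [called from map_offsets, line 22]
  screen_input(15, 4) -> 3  [called from map_offsets, line 24]
  map_offsets([11, 6, 6, 11, 5], 5) -> 3  [called from main, line 30]
Log origin:
  1: logged in main at line 29
  2: logged in map_offsets at line 21
  3: logged in process_batch at line 8
  4: logged in rank_cells at line 2
  5: logged in process_batch at line 10
  6: logged in screen_input at line 15
  7: logged in main at line 31
A correct fix: line 33: replace `seed_v` with `acc`.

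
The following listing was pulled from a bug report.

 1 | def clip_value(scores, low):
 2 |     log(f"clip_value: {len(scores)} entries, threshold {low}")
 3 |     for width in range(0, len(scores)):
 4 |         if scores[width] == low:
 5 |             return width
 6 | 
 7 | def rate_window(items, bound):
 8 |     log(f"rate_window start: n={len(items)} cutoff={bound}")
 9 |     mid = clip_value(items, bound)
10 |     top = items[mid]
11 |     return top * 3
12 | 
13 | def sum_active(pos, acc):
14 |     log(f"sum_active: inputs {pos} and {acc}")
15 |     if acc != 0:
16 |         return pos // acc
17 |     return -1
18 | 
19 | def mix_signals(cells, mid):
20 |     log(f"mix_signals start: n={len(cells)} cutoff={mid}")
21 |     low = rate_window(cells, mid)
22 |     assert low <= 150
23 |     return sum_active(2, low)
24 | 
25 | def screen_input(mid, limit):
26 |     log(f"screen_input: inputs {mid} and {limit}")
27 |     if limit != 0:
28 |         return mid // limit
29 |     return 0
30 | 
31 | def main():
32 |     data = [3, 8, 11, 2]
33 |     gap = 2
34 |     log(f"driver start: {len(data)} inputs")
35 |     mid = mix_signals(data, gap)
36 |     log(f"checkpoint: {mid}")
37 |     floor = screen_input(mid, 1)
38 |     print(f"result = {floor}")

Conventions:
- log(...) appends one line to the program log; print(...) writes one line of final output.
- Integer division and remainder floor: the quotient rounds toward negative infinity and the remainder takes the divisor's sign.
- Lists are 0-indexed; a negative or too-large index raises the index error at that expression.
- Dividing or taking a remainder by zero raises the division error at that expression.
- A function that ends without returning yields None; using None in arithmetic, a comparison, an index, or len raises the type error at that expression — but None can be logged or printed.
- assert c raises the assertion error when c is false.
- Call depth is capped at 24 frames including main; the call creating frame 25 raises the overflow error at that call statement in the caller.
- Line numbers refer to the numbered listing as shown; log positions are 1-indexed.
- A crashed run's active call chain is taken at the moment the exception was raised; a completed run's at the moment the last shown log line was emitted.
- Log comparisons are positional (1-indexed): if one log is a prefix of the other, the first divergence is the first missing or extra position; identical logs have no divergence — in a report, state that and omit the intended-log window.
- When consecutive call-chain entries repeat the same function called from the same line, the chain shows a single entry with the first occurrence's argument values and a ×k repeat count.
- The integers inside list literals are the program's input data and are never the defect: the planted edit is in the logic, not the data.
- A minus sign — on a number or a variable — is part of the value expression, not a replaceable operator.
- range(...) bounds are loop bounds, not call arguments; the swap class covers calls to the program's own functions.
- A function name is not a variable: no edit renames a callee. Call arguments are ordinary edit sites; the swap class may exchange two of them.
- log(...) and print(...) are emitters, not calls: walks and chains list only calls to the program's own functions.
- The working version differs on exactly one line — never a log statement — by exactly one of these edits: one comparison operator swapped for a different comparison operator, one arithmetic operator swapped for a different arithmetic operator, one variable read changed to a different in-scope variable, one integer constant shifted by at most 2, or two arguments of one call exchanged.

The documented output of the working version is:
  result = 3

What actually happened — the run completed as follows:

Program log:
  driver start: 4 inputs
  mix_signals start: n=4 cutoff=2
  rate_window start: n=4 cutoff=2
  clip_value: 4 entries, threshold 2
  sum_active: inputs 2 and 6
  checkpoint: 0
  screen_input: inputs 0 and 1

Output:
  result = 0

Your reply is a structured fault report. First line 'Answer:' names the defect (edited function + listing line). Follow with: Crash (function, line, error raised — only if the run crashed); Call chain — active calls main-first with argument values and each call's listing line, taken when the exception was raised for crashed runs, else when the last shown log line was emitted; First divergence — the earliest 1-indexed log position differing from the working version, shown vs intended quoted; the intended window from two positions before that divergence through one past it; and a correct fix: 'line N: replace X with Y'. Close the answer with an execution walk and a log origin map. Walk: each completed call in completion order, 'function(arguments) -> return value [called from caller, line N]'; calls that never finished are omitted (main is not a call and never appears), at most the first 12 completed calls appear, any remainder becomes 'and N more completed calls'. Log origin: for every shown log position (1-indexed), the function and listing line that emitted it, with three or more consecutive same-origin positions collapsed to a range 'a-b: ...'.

Answer: the defect is in mix_signals at line 23.
The tell: Everything matches until log position 5, which reads 'sum_active: inputs 2 and 6' in place of 'sum_active: inputs 6 and 2'.
Call chain: main -> screen_input(0, 1) (called at line 37).
First divergence: position 5 — shown 'sum_active: inputs 2 and 6', intended 'sum_active: inputs 6 and 2'.
Intended log window:
  3: rate_window start: n=4 cutoff=2
  4: clip_value: 4 entries, threshold 2
  5: sum_active: inputs 6 and 2
  6: checkpoint: 3
Execution walk:
  clip_value([3, 8, 11, 2], 2) -> 3  [called from rate_window, line 9]
  rate_window([3, 8, 11, 2], 2) -> 6  [called from mix_signals, line 21]
  sum_active(2, 6) -> 0  [called from mix_signals, line 23]
  mix_signals([3, 8, 11, 2], 2) -> 0  [called from main, line 35]
  screen_input(0, 1) -> 0  [called from main, line 37]
Log origin:
  1 — main, line 34
  2 — mix_signals, line 20
  3 — rate_window, line 8
  4 — clip_value, line 2
  5 — sum_active, line 14
  6 — main, line 36
  7 — screen_input, line 26
A correct fix: line 23: replace `sum_active(2, low)` with `sum_active(low, 2)`.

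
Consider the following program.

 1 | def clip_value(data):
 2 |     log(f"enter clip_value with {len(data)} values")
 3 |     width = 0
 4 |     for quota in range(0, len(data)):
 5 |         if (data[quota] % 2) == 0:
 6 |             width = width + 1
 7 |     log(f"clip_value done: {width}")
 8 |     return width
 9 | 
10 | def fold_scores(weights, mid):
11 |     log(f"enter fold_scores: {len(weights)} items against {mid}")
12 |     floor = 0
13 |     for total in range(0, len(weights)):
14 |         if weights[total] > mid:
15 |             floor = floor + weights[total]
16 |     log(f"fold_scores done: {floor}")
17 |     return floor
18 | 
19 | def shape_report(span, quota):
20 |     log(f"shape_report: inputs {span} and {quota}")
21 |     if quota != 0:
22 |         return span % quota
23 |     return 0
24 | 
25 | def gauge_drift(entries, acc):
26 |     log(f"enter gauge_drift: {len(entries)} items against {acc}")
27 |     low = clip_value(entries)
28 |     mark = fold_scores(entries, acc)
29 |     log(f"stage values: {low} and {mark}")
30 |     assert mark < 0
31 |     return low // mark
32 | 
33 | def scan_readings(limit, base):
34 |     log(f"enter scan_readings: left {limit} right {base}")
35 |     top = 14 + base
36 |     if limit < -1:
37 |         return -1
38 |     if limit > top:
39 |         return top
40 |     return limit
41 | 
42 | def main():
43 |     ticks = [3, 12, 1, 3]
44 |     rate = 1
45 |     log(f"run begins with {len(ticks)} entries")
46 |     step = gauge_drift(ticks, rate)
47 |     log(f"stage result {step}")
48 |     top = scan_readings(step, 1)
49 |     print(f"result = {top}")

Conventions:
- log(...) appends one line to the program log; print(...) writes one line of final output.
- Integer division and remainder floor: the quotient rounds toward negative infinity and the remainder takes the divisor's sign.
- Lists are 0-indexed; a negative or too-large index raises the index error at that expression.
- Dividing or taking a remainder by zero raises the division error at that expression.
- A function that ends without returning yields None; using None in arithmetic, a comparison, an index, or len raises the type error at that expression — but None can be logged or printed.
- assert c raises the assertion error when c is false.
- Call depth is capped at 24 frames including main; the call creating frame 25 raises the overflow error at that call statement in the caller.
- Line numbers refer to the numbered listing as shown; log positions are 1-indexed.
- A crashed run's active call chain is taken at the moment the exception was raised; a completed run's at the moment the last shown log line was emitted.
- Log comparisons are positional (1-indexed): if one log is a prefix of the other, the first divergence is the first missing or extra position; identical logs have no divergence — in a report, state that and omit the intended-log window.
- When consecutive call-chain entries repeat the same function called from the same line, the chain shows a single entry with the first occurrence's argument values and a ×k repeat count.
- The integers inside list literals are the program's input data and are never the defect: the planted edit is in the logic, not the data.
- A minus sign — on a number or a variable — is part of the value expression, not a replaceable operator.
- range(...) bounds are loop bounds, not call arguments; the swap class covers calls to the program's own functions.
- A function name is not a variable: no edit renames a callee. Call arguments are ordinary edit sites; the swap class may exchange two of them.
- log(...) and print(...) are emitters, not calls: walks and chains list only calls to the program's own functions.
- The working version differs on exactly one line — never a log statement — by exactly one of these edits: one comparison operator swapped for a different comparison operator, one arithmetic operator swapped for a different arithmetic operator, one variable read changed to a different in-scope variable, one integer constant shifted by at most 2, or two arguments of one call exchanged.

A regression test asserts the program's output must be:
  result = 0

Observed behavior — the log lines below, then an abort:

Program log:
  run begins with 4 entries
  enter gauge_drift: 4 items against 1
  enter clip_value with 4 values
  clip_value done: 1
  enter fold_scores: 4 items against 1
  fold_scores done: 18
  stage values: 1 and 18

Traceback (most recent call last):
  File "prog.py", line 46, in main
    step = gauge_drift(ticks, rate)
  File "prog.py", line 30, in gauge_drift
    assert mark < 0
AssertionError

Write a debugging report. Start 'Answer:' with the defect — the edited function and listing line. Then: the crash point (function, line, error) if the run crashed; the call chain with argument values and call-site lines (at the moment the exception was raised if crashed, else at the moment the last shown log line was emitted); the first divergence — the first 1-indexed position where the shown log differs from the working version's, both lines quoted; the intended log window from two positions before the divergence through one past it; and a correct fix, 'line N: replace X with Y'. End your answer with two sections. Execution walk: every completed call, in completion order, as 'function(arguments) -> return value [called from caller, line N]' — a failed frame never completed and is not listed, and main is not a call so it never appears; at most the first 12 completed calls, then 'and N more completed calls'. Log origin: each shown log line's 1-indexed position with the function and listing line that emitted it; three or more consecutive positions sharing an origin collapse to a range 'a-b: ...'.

Answer: the defect is in gauge_drift at line 30.
Core observation: The faulty run's log stops after 7 lines; the working version's next line would be 'stage result 0'.
Crash: gauge_drift, line 30, AssertionError.
Call chain: main -> gauge_drift([3, 12, 1, 3], 1) (called at line 46).
First divergence: position 8 — after 7 matching lines the faulty run goes silent; intended next line 'stage result 0'.
Intended log window:
  6: fold_scores done: 18
  7: stage values: 1 and 18
  8: stage result 0
  9: enter scan_readings: left 0 right 1
Execution walk:
  clip_value([3, 12, 1, 3]) -> 1  [called from gauge_drift, line 27]
  fold_scores([3, 12, 1, 3], 1) -> 18  [called from gauge_drift, line 28]
Origin of each log line:
  1: logged in main at line 45
  2: logged in gauge_drift at line 26
  3: logged in clip_value at line 2
  4: logged in clip_value at line 7
  5: logged in fold_scores at line 11
  6: logged in fold_scores at line 16
  7: logged in gauge_drift at line 29
A correct fix: line 30: replace `<` with `>`.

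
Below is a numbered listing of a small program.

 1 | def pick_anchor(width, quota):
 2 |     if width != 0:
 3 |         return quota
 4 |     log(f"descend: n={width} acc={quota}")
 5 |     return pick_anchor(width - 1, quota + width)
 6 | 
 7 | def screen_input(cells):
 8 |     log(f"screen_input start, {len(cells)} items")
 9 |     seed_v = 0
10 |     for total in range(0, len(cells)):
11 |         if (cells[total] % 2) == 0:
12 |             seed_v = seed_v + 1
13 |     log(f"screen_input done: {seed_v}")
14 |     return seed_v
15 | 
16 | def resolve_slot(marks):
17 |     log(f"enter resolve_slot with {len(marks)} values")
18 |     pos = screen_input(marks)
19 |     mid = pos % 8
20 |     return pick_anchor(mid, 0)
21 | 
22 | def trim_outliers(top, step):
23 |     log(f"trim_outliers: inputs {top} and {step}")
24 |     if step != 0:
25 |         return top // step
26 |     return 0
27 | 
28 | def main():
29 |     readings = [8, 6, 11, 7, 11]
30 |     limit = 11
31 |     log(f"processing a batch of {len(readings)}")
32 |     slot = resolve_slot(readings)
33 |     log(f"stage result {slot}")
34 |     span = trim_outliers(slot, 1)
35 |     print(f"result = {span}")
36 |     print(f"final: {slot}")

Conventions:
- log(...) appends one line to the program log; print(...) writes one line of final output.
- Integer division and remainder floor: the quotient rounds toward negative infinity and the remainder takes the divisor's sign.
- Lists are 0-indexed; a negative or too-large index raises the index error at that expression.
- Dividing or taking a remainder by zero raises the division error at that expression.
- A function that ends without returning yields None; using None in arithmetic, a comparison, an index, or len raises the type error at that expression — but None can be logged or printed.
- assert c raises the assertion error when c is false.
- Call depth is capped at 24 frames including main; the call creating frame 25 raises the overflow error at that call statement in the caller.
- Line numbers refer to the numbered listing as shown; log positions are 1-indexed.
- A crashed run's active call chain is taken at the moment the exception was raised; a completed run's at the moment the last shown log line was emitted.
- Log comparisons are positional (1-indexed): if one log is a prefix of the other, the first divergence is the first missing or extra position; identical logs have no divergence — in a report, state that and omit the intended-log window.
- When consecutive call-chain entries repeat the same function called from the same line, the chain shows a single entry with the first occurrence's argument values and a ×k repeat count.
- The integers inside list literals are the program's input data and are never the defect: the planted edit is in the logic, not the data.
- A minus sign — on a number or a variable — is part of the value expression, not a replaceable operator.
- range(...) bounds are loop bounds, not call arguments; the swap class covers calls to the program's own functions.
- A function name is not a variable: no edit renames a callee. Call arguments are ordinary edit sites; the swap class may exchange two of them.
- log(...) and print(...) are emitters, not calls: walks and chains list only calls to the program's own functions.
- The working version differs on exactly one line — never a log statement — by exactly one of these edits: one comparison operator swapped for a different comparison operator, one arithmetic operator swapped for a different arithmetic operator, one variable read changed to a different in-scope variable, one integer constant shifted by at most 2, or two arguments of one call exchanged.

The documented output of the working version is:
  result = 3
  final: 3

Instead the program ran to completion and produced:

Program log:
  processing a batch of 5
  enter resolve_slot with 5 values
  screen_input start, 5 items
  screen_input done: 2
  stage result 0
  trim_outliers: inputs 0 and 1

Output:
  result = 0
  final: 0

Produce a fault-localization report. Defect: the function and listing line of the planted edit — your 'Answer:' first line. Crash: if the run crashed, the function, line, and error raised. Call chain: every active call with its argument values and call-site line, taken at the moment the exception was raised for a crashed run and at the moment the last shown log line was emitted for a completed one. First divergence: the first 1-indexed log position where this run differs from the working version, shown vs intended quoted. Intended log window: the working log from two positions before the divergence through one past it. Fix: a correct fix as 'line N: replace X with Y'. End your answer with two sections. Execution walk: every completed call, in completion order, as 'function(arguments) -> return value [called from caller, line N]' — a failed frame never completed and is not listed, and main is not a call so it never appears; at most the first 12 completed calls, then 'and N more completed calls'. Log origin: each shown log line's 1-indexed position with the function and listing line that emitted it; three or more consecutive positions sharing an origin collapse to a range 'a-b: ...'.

Answer: the defect is in pick_anchor at line 2.
Key observation: Position 5 is the first bad log line: 'stage result 0' should read 'descend: n=2 acc=0'.
Call chain: main -> trim_outliers(0, 1) (called at line 34).
First divergence: position 5; shown 'stage result 0' vs intended 'descend: n=2 acc=0'.
Intended log window:
  3: screen_input start, 5 items
  4: screen_input done: 2
  5: descend: n=2 acc=0
  6: descend: n=1 acc=2
Execution walk:
  screen_input([8, 6, 11, 7, 11]) -> 2  [called from resolve_slot, line 18]
  pick_anchor(2, 0) -> 0  [called from resolve_slot, line 20]
  resolve_slot([8, 6, 11, 7, 11]) -> 0  [called from main, line 32]
  trim_outliers(0, 1) -> 0  [called from main, line 34]
Log origin:
  1: from main, line 31
  2: from resolve_slot, line 17
  3: from screen_input, line 8
  4: from screen_input, line 13
  5: from main, line 33
  6: from trim_outliers, line 23
A correct fix: line 2: replace `!=` with `<=`.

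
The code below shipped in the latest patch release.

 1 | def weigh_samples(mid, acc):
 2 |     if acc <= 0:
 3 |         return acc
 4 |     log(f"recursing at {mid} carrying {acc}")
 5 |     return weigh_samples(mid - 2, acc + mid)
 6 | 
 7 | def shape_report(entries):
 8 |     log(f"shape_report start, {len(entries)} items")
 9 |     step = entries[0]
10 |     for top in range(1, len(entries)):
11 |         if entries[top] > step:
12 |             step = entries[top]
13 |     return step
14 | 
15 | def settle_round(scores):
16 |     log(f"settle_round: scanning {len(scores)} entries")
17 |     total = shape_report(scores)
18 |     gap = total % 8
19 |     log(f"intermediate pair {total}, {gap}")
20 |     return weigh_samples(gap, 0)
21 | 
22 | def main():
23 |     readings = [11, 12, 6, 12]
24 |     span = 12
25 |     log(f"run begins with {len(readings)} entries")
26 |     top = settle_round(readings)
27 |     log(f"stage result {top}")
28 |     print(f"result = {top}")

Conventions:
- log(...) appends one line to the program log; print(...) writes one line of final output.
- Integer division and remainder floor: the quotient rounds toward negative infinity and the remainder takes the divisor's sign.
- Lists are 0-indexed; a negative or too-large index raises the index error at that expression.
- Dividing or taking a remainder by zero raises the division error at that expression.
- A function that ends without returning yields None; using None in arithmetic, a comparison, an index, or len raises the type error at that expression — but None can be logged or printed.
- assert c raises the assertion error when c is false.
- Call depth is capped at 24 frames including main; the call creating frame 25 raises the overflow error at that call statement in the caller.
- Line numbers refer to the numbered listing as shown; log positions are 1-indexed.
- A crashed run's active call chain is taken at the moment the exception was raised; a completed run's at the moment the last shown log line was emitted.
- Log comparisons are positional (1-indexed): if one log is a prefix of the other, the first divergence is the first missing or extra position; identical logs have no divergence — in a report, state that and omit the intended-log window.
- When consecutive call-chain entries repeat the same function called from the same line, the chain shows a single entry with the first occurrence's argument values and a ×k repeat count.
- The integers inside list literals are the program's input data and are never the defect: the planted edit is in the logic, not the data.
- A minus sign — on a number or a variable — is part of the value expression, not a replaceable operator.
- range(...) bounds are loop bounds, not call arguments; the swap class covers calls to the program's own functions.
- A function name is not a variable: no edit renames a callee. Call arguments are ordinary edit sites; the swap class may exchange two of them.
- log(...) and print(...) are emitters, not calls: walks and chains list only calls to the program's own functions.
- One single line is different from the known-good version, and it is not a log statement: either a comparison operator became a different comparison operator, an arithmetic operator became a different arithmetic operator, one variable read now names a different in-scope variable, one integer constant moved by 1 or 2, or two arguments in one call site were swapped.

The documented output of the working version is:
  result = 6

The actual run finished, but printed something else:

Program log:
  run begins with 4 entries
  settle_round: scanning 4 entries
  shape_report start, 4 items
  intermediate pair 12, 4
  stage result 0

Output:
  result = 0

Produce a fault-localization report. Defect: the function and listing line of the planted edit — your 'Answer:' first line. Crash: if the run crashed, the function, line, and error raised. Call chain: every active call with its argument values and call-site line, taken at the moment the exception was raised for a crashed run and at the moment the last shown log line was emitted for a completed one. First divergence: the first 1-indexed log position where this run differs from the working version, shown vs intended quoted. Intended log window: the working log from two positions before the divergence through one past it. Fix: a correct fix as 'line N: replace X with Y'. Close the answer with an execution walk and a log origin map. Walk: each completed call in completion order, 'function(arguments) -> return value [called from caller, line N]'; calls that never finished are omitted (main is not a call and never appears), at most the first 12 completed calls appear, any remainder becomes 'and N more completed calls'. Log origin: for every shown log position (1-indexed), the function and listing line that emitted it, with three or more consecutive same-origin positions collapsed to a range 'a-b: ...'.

Answer: the defect is in weigh_samples at line 2.
Key observation: Log line 5 is where behavior first shows: 'stage result 0' appears instead of 'recursing at 4 carrying 0'.
Call chain: main.
First divergence: at position 5 the run shows 'stage result 0' where the working version logs 'recursing at 4 carrying 0'.
Intended log window:
  3: shape_report start, 4 items
  4: intermediate pair 12, 4
  5: recursing at 4 carrying 0
  6: recursing at 2 carrying 4
Execution walk:
  shape_report([11, 12, 6, 12]) -> 12  [called from settle_round, line 17]
  weigh_samples(4, 0) -> 0  [called from settle_round, line 20]
  settle_round([11, 12, 6, 12]) -> 0  [called from main, line 26]
Log line origins:
  1 — main, line 25
  2 — settle_round, line 16
  3 — shape_report, line 8
  4 — settle_round, line 19
  5 — main, line 27
A correct fix: line 2: replace `acc` with `mid`.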